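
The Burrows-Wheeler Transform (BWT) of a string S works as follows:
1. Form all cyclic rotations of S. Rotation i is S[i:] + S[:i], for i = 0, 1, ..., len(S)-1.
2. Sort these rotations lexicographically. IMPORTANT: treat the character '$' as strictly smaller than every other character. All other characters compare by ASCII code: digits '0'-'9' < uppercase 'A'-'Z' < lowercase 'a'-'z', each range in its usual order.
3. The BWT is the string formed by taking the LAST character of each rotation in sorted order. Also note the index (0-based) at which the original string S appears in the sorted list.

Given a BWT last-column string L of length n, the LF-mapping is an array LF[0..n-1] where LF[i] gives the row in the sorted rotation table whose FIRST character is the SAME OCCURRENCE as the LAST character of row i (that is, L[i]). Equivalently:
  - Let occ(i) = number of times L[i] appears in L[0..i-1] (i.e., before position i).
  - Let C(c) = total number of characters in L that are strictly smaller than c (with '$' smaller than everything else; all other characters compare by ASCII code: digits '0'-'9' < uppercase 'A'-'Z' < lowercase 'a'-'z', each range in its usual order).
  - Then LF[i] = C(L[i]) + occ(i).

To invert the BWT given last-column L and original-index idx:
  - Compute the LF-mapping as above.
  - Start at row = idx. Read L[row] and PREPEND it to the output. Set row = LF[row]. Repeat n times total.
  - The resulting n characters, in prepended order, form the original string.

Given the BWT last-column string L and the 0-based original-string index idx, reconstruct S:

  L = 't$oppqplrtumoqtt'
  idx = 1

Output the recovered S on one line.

LF mapping: 11 0 3 5 6 8 7 1 10 12 15 2 4 9 13 14
Walk LF starting at row 1, prepending L[row]:
  step 1: row=1, L[1]='$', prepend. Next row=LF[1]=0
  step 2: row=0, L[0]='t', prepend. Next row=LF[0]=11
  step 3: row=11, L[11]='m', prepend. Next row=LF[11]=2
  step 4: row=2, L[2]='o', prepend. Next row=LF[2]=3
  step 5: row=3, L[3]='p', prepend. Next row=LF[3]=5
  step 6: row=5, L[5]='q', prepend. Next row=LF[5]=8
  step 7: row=8, L[8]='r', prepend. Next row=LF[8]=10
  step 8: row=10, L[10]='u', prepend. Next row=LF[10]=15
  step 9: row=15, L[15]='t', prepend. Next row=LF[15]=14
  step 10: row=14, L[14]='t', prepend. Next row=LF[14]=13
  step 11: row=13, L[13]='q', prepend. Next row=LF[13]=9
  step 12: row=9, L[9]='t', prepend. Next row=LF[9]=12
  step 13: row=12, L[12]='o', prepend. Next row=LF[12]=4
  step 14: row=4, L[4]='p', prepend. Next row=LF[4]=6
  step 15: row=6, L[6]='p', prepend. Next row=LF[6]=7
  step 16: row=7, L[7]='l', prepend. Next row=LF[7]=1
Reversed output: lppotqtturqpomt$

Answer: lppotqtturqpomt$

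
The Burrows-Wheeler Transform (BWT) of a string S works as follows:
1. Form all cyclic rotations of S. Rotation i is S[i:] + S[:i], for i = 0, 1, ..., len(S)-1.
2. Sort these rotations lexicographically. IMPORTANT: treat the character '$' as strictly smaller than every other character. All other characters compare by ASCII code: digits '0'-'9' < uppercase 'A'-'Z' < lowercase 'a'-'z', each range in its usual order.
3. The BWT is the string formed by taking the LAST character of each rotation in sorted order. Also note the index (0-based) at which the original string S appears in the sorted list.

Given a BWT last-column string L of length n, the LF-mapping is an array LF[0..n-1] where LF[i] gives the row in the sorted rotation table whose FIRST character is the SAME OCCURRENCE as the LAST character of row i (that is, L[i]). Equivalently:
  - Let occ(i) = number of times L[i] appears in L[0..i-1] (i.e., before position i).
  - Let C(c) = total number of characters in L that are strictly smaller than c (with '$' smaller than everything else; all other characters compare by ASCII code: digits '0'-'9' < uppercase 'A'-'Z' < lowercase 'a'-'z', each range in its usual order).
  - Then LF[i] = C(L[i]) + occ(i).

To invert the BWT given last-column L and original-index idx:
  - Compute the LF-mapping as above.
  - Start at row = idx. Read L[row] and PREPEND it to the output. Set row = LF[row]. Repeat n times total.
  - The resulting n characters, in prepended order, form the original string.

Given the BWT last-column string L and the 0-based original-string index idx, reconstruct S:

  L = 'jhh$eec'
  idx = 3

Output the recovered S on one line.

LF mapping: 6 4 5 0 2 3 1
Walk LF starting at row 3, prepending L[row]:
  step 1: row=3, L[3]='$', prepend. Next row=LF[3]=0
  step 2: row=0, L[0]='j', prepend. Next row=LF[0]=6
  step 3: row=6, L[6]='c', prepend. Next row=LF[6]=1
  step 4: row=1, L[1]='h', prepend. Next row=LF[1]=4
  step 5: row=4, L[4]='e', prepend. Next row=LF[4]=2
  step 6: row=2, L[2]='h', prepend. Next row=LF[2]=5
  step 7: row=5, L[5]='e', prepend. Next row=LF[5]=3
Reversed output: ehehcj$

Answer: ehehcj$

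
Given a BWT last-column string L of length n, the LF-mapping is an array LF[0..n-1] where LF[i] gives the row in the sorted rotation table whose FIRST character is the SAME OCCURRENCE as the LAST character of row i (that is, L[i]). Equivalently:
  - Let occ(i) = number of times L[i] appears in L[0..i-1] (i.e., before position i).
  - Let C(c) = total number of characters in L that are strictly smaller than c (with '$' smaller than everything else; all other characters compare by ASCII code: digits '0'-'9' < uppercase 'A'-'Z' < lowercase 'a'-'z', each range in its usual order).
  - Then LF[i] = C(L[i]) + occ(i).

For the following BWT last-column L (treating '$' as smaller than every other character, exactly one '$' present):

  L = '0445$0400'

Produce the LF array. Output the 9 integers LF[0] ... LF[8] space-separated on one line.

Char counts: '$':1, '0':4, '4':3, '5':1
C (first-col start): C('$')=0, C('0')=1, C('4')=5, C('5')=8
L[0]='0': occ=0, LF[0]=C('0')+0=1+0=1
L[1]='4': occ=0, LF[1]=C('4')+0=5+0=5
L[2]='4': occ=1, LF[2]=C('4')+1=5+1=6
L[3]='5': occ=0, LF[3]=C('5')+0=8+0=8
L[4]='$': occ=0, LF[4]=C('$')+0=0+0=0
L[5]='0': occ=1, LF[5]=C('0')+1=1+1=2
L[6]='4': occ=2, LF[6]=C('4')+2=5+2=7
L[7]='0': occ=2, LF[7]=C('0')+2=1+2=3
L[8]='0': occ=3, LF[8]=C('0')+3=1+3=4

Answer: 1 5 6 8 0 2 7 3 4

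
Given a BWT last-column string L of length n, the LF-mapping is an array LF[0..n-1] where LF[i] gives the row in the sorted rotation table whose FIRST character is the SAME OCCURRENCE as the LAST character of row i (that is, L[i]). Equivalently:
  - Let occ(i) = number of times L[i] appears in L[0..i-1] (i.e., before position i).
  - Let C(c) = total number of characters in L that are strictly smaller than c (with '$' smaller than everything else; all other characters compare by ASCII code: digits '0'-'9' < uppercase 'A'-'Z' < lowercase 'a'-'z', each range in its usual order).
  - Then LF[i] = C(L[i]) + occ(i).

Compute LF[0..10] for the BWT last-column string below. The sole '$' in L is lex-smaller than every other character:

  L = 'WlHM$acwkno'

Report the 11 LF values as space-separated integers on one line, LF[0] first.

Char counts: '$':1, 'H':1, 'M':1, 'W':1, 'a':1, 'c':1, 'k':1, 'l':1, 'n':1, 'o':1, 'w':1
C (first-col start): C('$')=0, C('H')=1, C('M')=2, C('W')=3, C('a')=4, C('c')=5, C('k')=6, C('l')=7, C('n')=8, C('o')=9, C('w')=10
L[0]='W': occ=0, LF[0]=C('W')+0=3+0=3
L[1]='l': occ=0, LF[1]=C('l')+0=7+0=7
L[2]='H': occ=0, LF[2]=C('H')+0=1+0=1
L[3]='M': occ=0, LF[3]=C('M')+0=2+0=2
L[4]='$': occ=0, LF[4]=C('$')+0=0+0=0
L[5]='a': occ=0, LF[5]=C('a')+0=4+0=4
L[6]='c': occ=0, LF[6]=C('c')+0=5+0=5
L[7]='w': occ=0, LF[7]=C('w')+0=10+0=10
L[8]='k': occ=0, LF[8]=C('k')+0=6+0=6
L[9]='n': occ=0, LF[9]=C('n')+0=8+0=8
L[10]='o': occ=0, LF[10]=C('o')+0=9+0=9

Answer: 3 7 1 2 0 4 5 10 6 8 9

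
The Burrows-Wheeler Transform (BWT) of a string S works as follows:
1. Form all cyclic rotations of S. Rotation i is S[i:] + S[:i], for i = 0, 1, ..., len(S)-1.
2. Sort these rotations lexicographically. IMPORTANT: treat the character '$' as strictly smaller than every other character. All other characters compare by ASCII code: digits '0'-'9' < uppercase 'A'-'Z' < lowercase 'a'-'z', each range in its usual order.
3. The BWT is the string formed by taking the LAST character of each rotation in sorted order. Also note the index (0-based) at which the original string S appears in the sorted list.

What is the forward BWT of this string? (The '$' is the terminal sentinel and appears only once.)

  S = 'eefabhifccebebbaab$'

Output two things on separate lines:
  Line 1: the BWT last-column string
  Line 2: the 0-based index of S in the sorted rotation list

Answer: bbafabeeafcbc$eeibh
13

Derivation:
All 19 rotations (rotation i = S[i:]+S[:i]):
  rot[0] = eefabhifccebebbaab$
  rot[1] = efabhifccebebbaab$e
  rot[2] = fabhifccebebbaab$ee
  rot[3] = abhifccebebbaab$eef
  rot[4] = bhifccebebbaab$eefa
  rot[5] = hifccebebbaab$eefab
  rot[6] = ifccebebbaab$eefabh
  rot[7] = fccebebbaab$eefabhi
  rot[8] = ccebebbaab$eefabhif
  rot[9] = cebebbaab$eefabhifc
  rot[10] = ebebbaab$eefabhifcc
  rot[11] = bebbaab$eefabhifcce
  rot[12] = ebbaab$eefabhifcceb
  rot[13] = bbaab$eefabhifccebe
  rot[14] = baab$eefabhifccebeb
  rot[15] = aab$eefabhifccebebb
  rot[16] = ab$eefabhifccebebba
  rot[17] = b$eefabhifccebebbaa
  rot[18] = $eefabhifccebebbaab
Sorted (with $ < everything):
  sorted[0] = $eefabhifccebebbaab  (last char: 'b')
  sorted[1] = aab$eefabhifccebebb  (last char: 'b')
  sorted[2] = ab$eefabhifccebebba  (last char: 'a')
  sorted[3] = abhifccebebbaab$eef  (last char: 'f')
  sorted[4] = b$eefabhifccebebbaa  (last char: 'a')
  sorted[5] = baab$eefabhifccebeb  (last char: 'b')
  sorted[6] = bbaab$eefabhifccebe  (last char: 'e')
  sorted[7] = bebbaab$eefabhifcce  (last char: 'e')
  sorted[8] = bhifccebebbaab$eefa  (last char: 'a')
  sorted[9] = ccebebbaab$eefabhif  (last char: 'f')
  sorted[10] = cebebbaab$eefabhifc  (last char: 'c')
  sorted[11] = ebbaab$eefabhifcceb  (last char: 'b')
  sorted[12] = ebebbaab$eefabhifcc  (last char: 'c')
  sorted[13] = eefabhifccebebbaab$  (last char: '$')
  sorted[14] = efabhifccebebbaab$e  (last char: 'e')
  sorted[15] = fabhifccebebbaab$ee  (last char: 'e')
  sorted[16] = fccebebbaab$eefabhi  (last char: 'i')
  sorted[17] = hifccebebbaab$eefab  (last char: 'b')
  sorted[18] = ifccebebbaab$eefabh  (last char: 'h')
Last column: bbafabeeafcbc$eeibh
Original string S is at sorted index 13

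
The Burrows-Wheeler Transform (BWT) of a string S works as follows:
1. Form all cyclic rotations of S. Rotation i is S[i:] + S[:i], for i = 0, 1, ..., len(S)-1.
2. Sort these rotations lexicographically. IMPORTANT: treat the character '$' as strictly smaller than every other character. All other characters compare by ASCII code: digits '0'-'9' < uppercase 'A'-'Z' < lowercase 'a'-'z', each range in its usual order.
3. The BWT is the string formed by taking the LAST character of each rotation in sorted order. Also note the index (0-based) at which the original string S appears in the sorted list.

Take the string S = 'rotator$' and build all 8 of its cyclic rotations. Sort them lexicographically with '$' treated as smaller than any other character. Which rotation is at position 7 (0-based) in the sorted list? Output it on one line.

Answer: tor$rota

Derivation:
All 8 rotations (rotation i = S[i:]+S[:i]):
  rot[0] = rotator$
  rot[1] = otator$r
  rot[2] = tator$ro
  rot[3] = ator$rot
  rot[4] = tor$rota
  rot[5] = or$rotat
  rot[6] = r$rotato
  rot[7] = $rotator
Sorted (with $ < everything):
  sorted[0] = $rotator
  sorted[1] = ator$rot
  sorted[2] = or$rotat
  sorted[3] = otator$r
  sorted[4] = r$rotato
  sorted[5] = rotator$
  sorted[6] = tator$ro
  sorted[7] = tor$rota
sorted[7] = tor$rota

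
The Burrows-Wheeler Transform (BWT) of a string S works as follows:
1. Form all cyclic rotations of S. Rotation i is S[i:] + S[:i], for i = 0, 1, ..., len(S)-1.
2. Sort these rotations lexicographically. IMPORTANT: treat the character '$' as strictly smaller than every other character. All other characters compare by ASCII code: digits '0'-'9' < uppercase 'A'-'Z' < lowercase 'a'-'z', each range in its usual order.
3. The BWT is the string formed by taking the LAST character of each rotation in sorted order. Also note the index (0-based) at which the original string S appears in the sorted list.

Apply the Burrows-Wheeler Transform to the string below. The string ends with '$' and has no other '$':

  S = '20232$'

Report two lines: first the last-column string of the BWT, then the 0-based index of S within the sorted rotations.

All 6 rotations (rotation i = S[i:]+S[:i]):
  rot[0] = 20232$
  rot[1] = 0232$2
  rot[2] = 232$20
  rot[3] = 32$202
  rot[4] = 2$2023
  rot[5] = $20232
Sorted (with $ < everything):
  sorted[0] = $20232  (last char: '2')
  sorted[1] = 0232$2  (last char: '2')
  sorted[2] = 2$2023  (last char: '3')
  sorted[3] = 20232$  (last char: '$')
  sorted[4] = 232$20  (last char: '0')
  sorted[5] = 32$202  (last char: '2')
Last column: 223$02
Original string S is at sorted index 3

Answer: 223$02
3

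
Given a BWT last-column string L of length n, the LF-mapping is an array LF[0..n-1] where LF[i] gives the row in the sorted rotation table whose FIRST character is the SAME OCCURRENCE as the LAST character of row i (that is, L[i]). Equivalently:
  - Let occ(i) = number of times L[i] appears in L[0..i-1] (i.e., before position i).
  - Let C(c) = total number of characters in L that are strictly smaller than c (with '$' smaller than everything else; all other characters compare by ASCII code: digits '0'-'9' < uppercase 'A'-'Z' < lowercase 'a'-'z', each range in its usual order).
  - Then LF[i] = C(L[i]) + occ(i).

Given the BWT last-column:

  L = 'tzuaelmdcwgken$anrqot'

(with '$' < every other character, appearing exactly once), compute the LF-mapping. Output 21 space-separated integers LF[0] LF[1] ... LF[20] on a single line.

Char counts: '$':1, 'a':2, 'c':1, 'd':1, 'e':2, 'g':1, 'k':1, 'l':1, 'm':1, 'n':2, 'o':1, 'q':1, 'r':1, 't':2, 'u':1, 'w':1, 'z':1
C (first-col start): C('$')=0, C('a')=1, C('c')=3, C('d')=4, C('e')=5, C('g')=7, C('k')=8, C('l')=9, C('m')=10, C('n')=11, C('o')=13, C('q')=14, C('r')=15, C('t')=16, C('u')=18, C('w')=19, C('z')=20
L[0]='t': occ=0, LF[0]=C('t')+0=16+0=16
L[1]='z': occ=0, LF[1]=C('z')+0=20+0=20
L[2]='u': occ=0, LF[2]=C('u')+0=18+0=18
L[3]='a': occ=0, LF[3]=C('a')+0=1+0=1
L[4]='e': occ=0, LF[4]=C('e')+0=5+0=5
L[5]='l': occ=0, LF[5]=C('l')+0=9+0=9
L[6]='m': occ=0, LF[6]=C('m')+0=10+0=10
L[7]='d': occ=0, LF[7]=C('d')+0=4+0=4
L[8]='c': occ=0, LF[8]=C('c')+0=3+0=3
L[9]='w': occ=0, LF[9]=C('w')+0=19+0=19
L[10]='g': occ=0, LF[10]=C('g')+0=7+0=7
L[11]='k': occ=0, LF[11]=C('k')+0=8+0=8
L[12]='e': occ=1, LF[12]=C('e')+1=5+1=6
L[13]='n': occ=0, LF[13]=C('n')+0=11+0=11
L[14]='$': occ=0, LF[14]=C('$')+0=0+0=0
L[15]='a': occ=1, LF[15]=C('a')+1=1+1=2
L[16]='n': occ=1, LF[16]=C('n')+1=11+1=12
L[17]='r': occ=0, LF[17]=C('r')+0=15+0=15
L[18]='q': occ=0, LF[18]=C('q')+0=14+0=14
L[19]='o': occ=0, LF[19]=C('o')+0=13+0=13
L[20]='t': occ=1, LF[20]=C('t')+1=16+1=17

Answer: 16 20 18 1 5 9 10 4 3 19 7 8 6 11 0 2 12 15 14 13 17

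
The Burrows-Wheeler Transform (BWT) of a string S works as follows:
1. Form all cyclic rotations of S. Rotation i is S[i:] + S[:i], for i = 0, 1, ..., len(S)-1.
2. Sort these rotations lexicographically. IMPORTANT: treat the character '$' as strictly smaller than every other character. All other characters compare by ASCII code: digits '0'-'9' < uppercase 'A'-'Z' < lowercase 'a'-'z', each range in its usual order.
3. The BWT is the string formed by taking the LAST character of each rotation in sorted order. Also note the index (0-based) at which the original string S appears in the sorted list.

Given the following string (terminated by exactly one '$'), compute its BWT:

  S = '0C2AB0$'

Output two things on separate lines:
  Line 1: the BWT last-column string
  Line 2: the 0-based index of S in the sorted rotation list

All 7 rotations (rotation i = S[i:]+S[:i]):
  rot[0] = 0C2AB0$
  rot[1] = C2AB0$0
  rot[2] = 2AB0$0C
  rot[3] = AB0$0C2
  rot[4] = B0$0C2A
  rot[5] = 0$0C2AB
  rot[6] = $0C2AB0
Sorted (with $ < everything):
  sorted[0] = $0C2AB0  (last char: '0')
  sorted[1] = 0$0C2AB  (last char: 'B')
  sorted[2] = 0C2AB0$  (last char: '$')
  sorted[3] = 2AB0$0C  (last char: 'C')
  sorted[4] = AB0$0C2  (last char: '2')
  sorted[5] = B0$0C2A  (last char: 'A')
  sorted[6] = C2AB0$0  (last char: '0')
Last column: 0B$C2A0
Original string S is at sorted index 2

Answer: 0B$C2A0
2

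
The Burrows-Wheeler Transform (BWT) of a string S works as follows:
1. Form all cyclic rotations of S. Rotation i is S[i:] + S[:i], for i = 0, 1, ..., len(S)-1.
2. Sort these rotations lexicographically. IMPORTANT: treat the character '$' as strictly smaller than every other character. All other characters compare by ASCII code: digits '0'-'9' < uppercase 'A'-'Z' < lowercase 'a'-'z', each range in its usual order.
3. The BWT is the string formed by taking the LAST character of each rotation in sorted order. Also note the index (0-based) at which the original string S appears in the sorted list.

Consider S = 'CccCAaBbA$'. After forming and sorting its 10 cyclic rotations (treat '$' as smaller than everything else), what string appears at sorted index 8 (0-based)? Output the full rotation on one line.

Answer: cCAaBbA$Cc

Derivation:
All 10 rotations (rotation i = S[i:]+S[:i]):
  rot[0] = CccCAaBbA$
  rot[1] = ccCAaBbA$C
  rot[2] = cCAaBbA$Cc
  rot[3] = CAaBbA$Ccc
  rot[4] = AaBbA$CccC
  rot[5] = aBbA$CccCA
  rot[6] = BbA$CccCAa
  rot[7] = bA$CccCAaB
  rot[8] = A$CccCAaBb
  rot[9] = $CccCAaBbA
Sorted (with $ < everything):
  sorted[0] = $CccCAaBbA
  sorted[1] = A$CccCAaBb
  sorted[2] = AaBbA$CccC
  sorted[3] = BbA$CccCAa
  sorted[4] = CAaBbA$Ccc
  sorted[5] = CccCAaBbA$
  sorted[6] = aBbA$CccCA
  sorted[7] = bA$CccCAaB
  sorted[8] = cCAaBbA$Cc
  sorted[9] = ccCAaBbA$C
sorted[8] = cCAaBbA$Cc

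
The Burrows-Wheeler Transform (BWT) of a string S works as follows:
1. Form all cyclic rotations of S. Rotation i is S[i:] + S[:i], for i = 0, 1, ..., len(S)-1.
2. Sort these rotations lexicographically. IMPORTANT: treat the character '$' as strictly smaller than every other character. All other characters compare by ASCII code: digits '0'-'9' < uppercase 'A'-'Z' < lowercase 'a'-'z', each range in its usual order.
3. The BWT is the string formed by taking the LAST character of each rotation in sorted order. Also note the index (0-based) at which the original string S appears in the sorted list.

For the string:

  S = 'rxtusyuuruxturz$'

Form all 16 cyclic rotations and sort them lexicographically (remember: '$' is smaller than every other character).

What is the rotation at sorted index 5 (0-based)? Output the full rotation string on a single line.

Answer: turz$rxtusyuurux

Derivation:
All 16 rotations (rotation i = S[i:]+S[:i]):
  rot[0] = rxtusyuuruxturz$
  rot[1] = xtusyuuruxturz$r
  rot[2] = tusyuuruxturz$rx
  rot[3] = usyuuruxturz$rxt
  rot[4] = syuuruxturz$rxtu
  rot[5] = yuuruxturz$rxtus
  rot[6] = uuruxturz$rxtusy
  rot[7] = uruxturz$rxtusyu
  rot[8] = ruxturz$rxtusyuu
  rot[9] = uxturz$rxtusyuur
  rot[10] = xturz$rxtusyuuru
  rot[11] = turz$rxtusyuurux
  rot[12] = urz$rxtusyuuruxt
  rot[13] = rz$rxtusyuuruxtu
  rot[14] = z$rxtusyuuruxtur
  rot[15] = $rxtusyuuruxturz
Sorted (with $ < everything):
  sorted[0] = $rxtusyuuruxturz
  sorted[1] = ruxturz$rxtusyuu
  sorted[2] = rxtusyuuruxturz$
  sorted[3] = rz$rxtusyuuruxtu
  sorted[4] = syuuruxturz$rxtu
  sorted[5] = turz$rxtusyuurux
  sorted[6] = tusyuuruxturz$rx
  sorted[7] = uruxturz$rxtusyu
  sorted[8] = urz$rxtusyuuruxt
  sorted[9] = usyuuruxturz$rxt
  sorted[10] = uuruxturz$rxtusy
  sorted[11] = uxturz$rxtusyuur
  sorted[12] = xturz$rxtusyuuru
  sorted[13] = xtusyuuruxturz$r
  sorted[14] = yuuruxturz$rxtus
  sorted[15] = z$rxtusyuuruxtur
sorted[5] = turz$rxtusyuurux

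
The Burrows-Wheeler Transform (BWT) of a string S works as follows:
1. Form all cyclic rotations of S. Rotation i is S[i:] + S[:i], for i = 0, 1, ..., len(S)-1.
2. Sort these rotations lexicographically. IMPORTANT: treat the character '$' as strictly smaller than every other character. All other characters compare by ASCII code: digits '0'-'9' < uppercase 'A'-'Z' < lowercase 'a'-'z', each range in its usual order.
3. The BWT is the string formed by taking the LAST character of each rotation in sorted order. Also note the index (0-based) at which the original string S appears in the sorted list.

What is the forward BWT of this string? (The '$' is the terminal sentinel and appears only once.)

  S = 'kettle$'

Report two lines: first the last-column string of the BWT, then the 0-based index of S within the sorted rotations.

Answer: elk$tte
3

Derivation:
All 7 rotations (rotation i = S[i:]+S[:i]):
  rot[0] = kettle$
  rot[1] = ettle$k
  rot[2] = ttle$ke
  rot[3] = tle$ket
  rot[4] = le$kett
  rot[5] = e$kettl
  rot[6] = $kettle
Sorted (with $ < everything):
  sorted[0] = $kettle  (last char: 'e')
  sorted[1] = e$kettl  (last char: 'l')
  sorted[2] = ettle$k  (last char: 'k')
  sorted[3] = kettle$  (last char: '$')
  sorted[4] = le$kett  (last char: 't')
  sorted[5] = tle$ket  (last char: 't')
  sorted[6] = ttle$ke  (last char: 'e')
Last column: elk$tte
Original string S is at sorted index 3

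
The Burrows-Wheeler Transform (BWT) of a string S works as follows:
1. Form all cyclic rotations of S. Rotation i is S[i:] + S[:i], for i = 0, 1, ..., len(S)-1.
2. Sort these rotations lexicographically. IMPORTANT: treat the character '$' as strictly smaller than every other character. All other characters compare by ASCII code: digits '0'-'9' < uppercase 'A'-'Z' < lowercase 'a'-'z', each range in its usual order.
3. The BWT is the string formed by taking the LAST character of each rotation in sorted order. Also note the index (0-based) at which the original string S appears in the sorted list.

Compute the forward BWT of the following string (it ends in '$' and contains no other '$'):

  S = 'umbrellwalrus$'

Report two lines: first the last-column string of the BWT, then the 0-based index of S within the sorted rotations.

All 14 rotations (rotation i = S[i:]+S[:i]):
  rot[0] = umbrellwalrus$
  rot[1] = mbrellwalrus$u
  rot[2] = brellwalrus$um
  rot[3] = rellwalrus$umb
  rot[4] = ellwalrus$umbr
  rot[5] = llwalrus$umbre
  rot[6] = lwalrus$umbrel
  rot[7] = walrus$umbrell
  rot[8] = alrus$umbrellw
  rot[9] = lrus$umbrellwa
  rot[10] = rus$umbrellwal
  rot[11] = us$umbrellwalr
  rot[12] = s$umbrellwalru
  rot[13] = $umbrellwalrus
Sorted (with $ < everything):
  sorted[0] = $umbrellwalrus  (last char: 's')
  sorted[1] = alrus$umbrellw  (last char: 'w')
  sorted[2] = brellwalrus$um  (last char: 'm')
  sorted[3] = ellwalrus$umbr  (last char: 'r')
  sorted[4] = llwalrus$umbre  (last char: 'e')
  sorted[5] = lrus$umbrellwa  (last char: 'a')
  sorted[6] = lwalrus$umbrel  (last char: 'l')
  sorted[7] = mbrellwalrus$u  (last char: 'u')
  sorted[8] = rellwalrus$umb  (last char: 'b')
  sorted[9] = rus$umbrellwal  (last char: 'l')
  sorted[10] = s$umbrellwalru  (last char: 'u')
  sorted[11] = umbrellwalrus$  (last char: '$')
  sorted[12] = us$umbrellwalr  (last char: 'r')
  sorted[13] = walrus$umbrell  (last char: 'l')
Last column: swmrealublu$rl
Original string S is at sorted index 11

Answer: swmrealublu$rl
11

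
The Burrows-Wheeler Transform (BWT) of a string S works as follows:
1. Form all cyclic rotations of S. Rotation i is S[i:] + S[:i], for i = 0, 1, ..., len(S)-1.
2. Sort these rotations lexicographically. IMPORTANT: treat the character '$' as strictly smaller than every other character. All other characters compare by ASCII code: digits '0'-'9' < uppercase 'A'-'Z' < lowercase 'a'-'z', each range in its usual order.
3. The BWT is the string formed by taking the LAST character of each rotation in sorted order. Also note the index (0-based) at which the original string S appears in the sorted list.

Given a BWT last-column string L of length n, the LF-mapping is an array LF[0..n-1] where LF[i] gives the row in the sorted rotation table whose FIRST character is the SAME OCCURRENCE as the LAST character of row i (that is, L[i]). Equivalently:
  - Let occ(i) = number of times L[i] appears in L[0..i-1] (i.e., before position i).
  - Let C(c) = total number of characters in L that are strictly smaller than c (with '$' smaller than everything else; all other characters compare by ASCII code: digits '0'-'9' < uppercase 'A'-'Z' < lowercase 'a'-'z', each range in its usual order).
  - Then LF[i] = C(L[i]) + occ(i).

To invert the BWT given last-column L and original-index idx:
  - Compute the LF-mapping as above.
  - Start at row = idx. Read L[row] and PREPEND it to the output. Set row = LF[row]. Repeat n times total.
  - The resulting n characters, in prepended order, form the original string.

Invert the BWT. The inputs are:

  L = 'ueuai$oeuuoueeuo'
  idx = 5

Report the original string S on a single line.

LF mapping: 10 2 11 1 6 0 7 3 12 13 8 14 4 5 15 9
Walk LF starting at row 5, prepending L[row]:
  step 1: row=5, L[5]='$', prepend. Next row=LF[5]=0
  step 2: row=0, L[0]='u', prepend. Next row=LF[0]=10
  step 3: row=10, L[10]='o', prepend. Next row=LF[10]=8
  step 4: row=8, L[8]='u', prepend. Next row=LF[8]=12
  step 5: row=12, L[12]='e', prepend. Next row=LF[12]=4
  step 6: row=4, L[4]='i', prepend. Next row=LF[4]=6
  step 7: row=6, L[6]='o', prepend. Next row=LF[6]=7
  step 8: row=7, L[7]='e', prepend. Next row=LF[7]=3
  step 9: row=3, L[3]='a', prepend. Next row=LF[3]=1
  step 10: row=1, L[1]='e', prepend. Next row=LF[1]=2
  step 11: row=2, L[2]='u', prepend. Next row=LF[2]=11
  step 12: row=11, L[11]='u', prepend. Next row=LF[11]=14
  step 13: row=14, L[14]='u', prepend. Next row=LF[14]=15
  step 14: row=15, L[15]='o', prepend. Next row=LF[15]=9
  step 15: row=9, L[9]='u', prepend. Next row=LF[9]=13
  step 16: row=13, L[13]='e', prepend. Next row=LF[13]=5
Reversed output: euouuueaeoieuou$

Answer: euouuueaeoieuou$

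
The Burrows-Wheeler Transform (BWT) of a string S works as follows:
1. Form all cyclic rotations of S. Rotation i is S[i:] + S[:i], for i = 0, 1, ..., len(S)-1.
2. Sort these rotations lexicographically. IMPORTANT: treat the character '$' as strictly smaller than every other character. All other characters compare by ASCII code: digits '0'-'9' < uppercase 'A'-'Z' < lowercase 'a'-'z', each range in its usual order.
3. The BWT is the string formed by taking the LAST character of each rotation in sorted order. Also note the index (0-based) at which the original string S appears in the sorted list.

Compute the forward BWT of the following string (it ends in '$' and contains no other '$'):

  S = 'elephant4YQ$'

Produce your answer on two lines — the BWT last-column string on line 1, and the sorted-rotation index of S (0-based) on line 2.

All 12 rotations (rotation i = S[i:]+S[:i]):
  rot[0] = elephant4YQ$
  rot[1] = lephant4YQ$e
  rot[2] = ephant4YQ$el
  rot[3] = phant4YQ$ele
  rot[4] = hant4YQ$elep
  rot[5] = ant4YQ$eleph
  rot[6] = nt4YQ$elepha
  rot[7] = t4YQ$elephan
  rot[8] = 4YQ$elephant
  rot[9] = YQ$elephant4
  rot[10] = Q$elephant4Y
  rot[11] = $elephant4YQ
Sorted (with $ < everything):
  sorted[0] = $elephant4YQ  (last char: 'Q')
  sorted[1] = 4YQ$elephant  (last char: 't')
  sorted[2] = Q$elephant4Y  (last char: 'Y')
  sorted[3] = YQ$elephant4  (last char: '4')
  sorted[4] = ant4YQ$eleph  (last char: 'h')
  sorted[5] = elephant4YQ$  (last char: '$')
  sorted[6] = ephant4YQ$el  (last char: 'l')
  sorted[7] = hant4YQ$elep  (last char: 'p')
  sorted[8] = lephant4YQ$e  (last char: 'e')
  sorted[9] = nt4YQ$elepha  (last char: 'a')
  sorted[10] = phant4YQ$ele  (last char: 'e')
  sorted[11] = t4YQ$elephan  (last char: 'n')
Last column: QtY4h$lpeaen
Original string S is at sorted index 5

Answer: QtY4h$lpeaen
5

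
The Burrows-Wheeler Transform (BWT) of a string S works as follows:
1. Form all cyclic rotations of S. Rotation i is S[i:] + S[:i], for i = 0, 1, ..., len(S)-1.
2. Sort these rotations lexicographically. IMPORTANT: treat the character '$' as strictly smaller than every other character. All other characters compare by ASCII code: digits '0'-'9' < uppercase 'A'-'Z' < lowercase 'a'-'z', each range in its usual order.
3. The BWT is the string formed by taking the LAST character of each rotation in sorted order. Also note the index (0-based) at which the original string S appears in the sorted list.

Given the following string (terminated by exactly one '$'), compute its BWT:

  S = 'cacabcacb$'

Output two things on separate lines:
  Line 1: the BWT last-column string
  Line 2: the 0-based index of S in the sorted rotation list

Answer: bccccaa$ba
7

Derivation:
All 10 rotations (rotation i = S[i:]+S[:i]):
  rot[0] = cacabcacb$
  rot[1] = acabcacb$c
  rot[2] = cabcacb$ca
  rot[3] = abcacb$cac
  rot[4] = bcacb$caca
  rot[5] = cacb$cacab
  rot[6] = acb$cacabc
  rot[7] = cb$cacabca
  rot[8] = b$cacabcac
  rot[9] = $cacabcacb
Sorted (with $ < everything):
  sorted[0] = $cacabcacb  (last char: 'b')
  sorted[1] = abcacb$cac  (last char: 'c')
  sorted[2] = acabcacb$c  (last char: 'c')
  sorted[3] = acb$cacabc  (last char: 'c')
  sorted[4] = b$cacabcac  (last char: 'c')
  sorted[5] = bcacb$caca  (last char: 'a')
  sorted[6] = cabcacb$ca  (last char: 'a')
  sorted[7] = cacabcacb$  (last char: '$')
  sorted[8] = cacb$cacab  (last char: 'b')
  sorted[9] = cb$cacabca  (last char: 'a')
Last column: bccccaa$ba
Original string S is at sorted index 7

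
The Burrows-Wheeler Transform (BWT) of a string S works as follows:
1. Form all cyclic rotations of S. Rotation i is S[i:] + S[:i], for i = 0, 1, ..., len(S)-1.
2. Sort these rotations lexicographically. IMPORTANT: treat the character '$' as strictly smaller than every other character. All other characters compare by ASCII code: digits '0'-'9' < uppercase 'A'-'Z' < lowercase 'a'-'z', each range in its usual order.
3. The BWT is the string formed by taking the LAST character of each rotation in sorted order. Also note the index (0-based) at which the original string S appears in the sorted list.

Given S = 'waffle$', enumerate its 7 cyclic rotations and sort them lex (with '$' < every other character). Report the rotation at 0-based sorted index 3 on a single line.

All 7 rotations (rotation i = S[i:]+S[:i]):
  rot[0] = waffle$
  rot[1] = affle$w
  rot[2] = ffle$wa
  rot[3] = fle$waf
  rot[4] = le$waff
  rot[5] = e$waffl
  rot[6] = $waffle
Sorted (with $ < everything):
  sorted[0] = $waffle
  sorted[1] = affle$w
  sorted[2] = e$waffl
  sorted[3] = ffle$wa
  sorted[4] = fle$waf
  sorted[5] = le$waff
  sorted[6] = waffle$
sorted[3] = ffle$wa

Answer: ffle$wa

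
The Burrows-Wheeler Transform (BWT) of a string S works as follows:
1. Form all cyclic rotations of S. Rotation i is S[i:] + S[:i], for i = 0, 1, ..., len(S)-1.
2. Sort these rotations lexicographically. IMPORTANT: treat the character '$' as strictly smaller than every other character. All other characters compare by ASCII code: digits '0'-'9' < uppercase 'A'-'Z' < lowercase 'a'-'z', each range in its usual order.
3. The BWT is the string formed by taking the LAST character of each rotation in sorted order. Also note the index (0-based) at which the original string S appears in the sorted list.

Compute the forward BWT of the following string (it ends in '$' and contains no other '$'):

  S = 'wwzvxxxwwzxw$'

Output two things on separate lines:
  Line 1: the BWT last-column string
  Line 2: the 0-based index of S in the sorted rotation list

Answer: wzx$xwwzxxvww
3

Derivation:
All 13 rotations (rotation i = S[i:]+S[:i]):
  rot[0] = wwzvxxxwwzxw$
  rot[1] = wzvxxxwwzxw$w
  rot[2] = zvxxxwwzxw$ww
  rot[3] = vxxxwwzxw$wwz
  rot[4] = xxxwwzxw$wwzv
  rot[5] = xxwwzxw$wwzvx
  rot[6] = xwwzxw$wwzvxx
  rot[7] = wwzxw$wwzvxxx
  rot[8] = wzxw$wwzvxxxw
  rot[9] = zxw$wwzvxxxww
  rot[10] = xw$wwzvxxxwwz
  rot[11] = w$wwzvxxxwwzx
  rot[12] = $wwzvxxxwwzxw
Sorted (with $ < everything):
  sorted[0] = $wwzvxxxwwzxw  (last char: 'w')
  sorted[1] = vxxxwwzxw$wwz  (last char: 'z')
  sorted[2] = w$wwzvxxxwwzx  (last char: 'x')
  sorted[3] = wwzvxxxwwzxw$  (last char: '$')
  sorted[4] = wwzxw$wwzvxxx  (last char: 'x')
  sorted[5] = wzvxxxwwzxw$w  (last char: 'w')
  sorted[6] = wzxw$wwzvxxxw  (last char: 'w')
  sorted[7] = xw$wwzvxxxwwz  (last char: 'z')
  sorted[8] = xwwzxw$wwzvxx  (last char: 'x')
  sorted[9] = xxwwzxw$wwzvx  (last char: 'x')
  sorted[10] = xxxwwzxw$wwzv  (last char: 'v')
  sorted[11] = zvxxxwwzxw$ww  (last char: 'w')
  sorted[12] = zxw$wwzvxxxww  (last char: 'w')
Last column: wzx$xwwzxxvww
Original string S is at sorted index 3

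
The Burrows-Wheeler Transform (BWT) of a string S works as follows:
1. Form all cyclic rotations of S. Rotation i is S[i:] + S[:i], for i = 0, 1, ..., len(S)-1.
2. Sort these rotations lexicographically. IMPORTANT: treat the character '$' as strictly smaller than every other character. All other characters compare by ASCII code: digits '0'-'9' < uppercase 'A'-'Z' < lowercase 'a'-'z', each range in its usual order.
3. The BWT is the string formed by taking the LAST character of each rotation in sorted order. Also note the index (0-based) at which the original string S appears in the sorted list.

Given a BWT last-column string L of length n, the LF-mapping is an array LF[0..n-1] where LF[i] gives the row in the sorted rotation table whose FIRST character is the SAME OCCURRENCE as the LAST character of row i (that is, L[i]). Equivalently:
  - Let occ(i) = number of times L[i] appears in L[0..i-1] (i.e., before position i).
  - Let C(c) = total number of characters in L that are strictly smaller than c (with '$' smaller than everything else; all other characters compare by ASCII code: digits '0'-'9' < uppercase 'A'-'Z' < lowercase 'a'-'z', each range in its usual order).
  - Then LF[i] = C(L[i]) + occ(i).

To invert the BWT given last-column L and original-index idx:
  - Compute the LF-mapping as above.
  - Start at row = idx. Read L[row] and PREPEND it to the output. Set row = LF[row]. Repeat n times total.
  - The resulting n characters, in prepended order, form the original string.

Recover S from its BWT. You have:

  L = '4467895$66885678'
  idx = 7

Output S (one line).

LF mapping: 1 2 5 9 11 15 3 0 6 7 12 13 4 8 10 14
Walk LF starting at row 7, prepending L[row]:
  step 1: row=7, L[7]='$', prepend. Next row=LF[7]=0
  step 2: row=0, L[0]='4', prepend. Next row=LF[0]=1
  step 3: row=1, L[1]='4', prepend. Next row=LF[1]=2
  step 4: row=2, L[2]='6', prepend. Next row=LF[2]=5
  step 5: row=5, L[5]='9', prepend. Next row=LF[5]=15
  step 6: row=15, L[15]='8', prepend. Next row=LF[15]=14
  step 7: row=14, L[14]='7', prepend. Next row=LF[14]=10
  step 8: row=10, L[10]='8', prepend. Next row=LF[10]=12
  step 9: row=12, L[12]='5', prepend. Next row=LF[12]=4
  step 10: row=4, L[4]='8', prepend. Next row=LF[4]=11
  step 11: row=11, L[11]='8', prepend. Next row=LF[11]=13
  step 12: row=13, L[13]='6', prepend. Next row=LF[13]=8
  step 13: row=8, L[8]='6', prepend. Next row=LF[8]=6
  step 14: row=6, L[6]='5', prepend. Next row=LF[6]=3
  step 15: row=3, L[3]='7', prepend. Next row=LF[3]=9
  step 16: row=9, L[9]='6', prepend. Next row=LF[9]=7
Reversed output: 675668858789644$

Answer: 675668858789644$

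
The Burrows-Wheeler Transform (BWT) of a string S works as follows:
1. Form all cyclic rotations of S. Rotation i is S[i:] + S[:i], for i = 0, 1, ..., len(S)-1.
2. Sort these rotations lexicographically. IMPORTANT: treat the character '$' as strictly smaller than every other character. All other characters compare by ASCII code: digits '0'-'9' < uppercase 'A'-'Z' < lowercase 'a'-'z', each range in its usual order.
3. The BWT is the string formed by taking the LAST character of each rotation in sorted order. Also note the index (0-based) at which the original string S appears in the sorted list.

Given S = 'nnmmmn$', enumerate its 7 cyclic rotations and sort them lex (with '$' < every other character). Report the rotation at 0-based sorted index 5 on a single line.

Answer: nmmmn$n

Derivation:
All 7 rotations (rotation i = S[i:]+S[:i]):
  rot[0] = nnmmmn$
  rot[1] = nmmmn$n
  rot[2] = mmmn$nn
  rot[3] = mmn$nnm
  rot[4] = mn$nnmm
  rot[5] = n$nnmmm
  rot[6] = $nnmmmn
Sorted (with $ < everything):
  sorted[0] = $nnmmmn
  sorted[1] = mmmn$nn
  sorted[2] = mmn$nnm
  sorted[3] = mn$nnmm
  sorted[4] = n$nnmmm
  sorted[5] = nmmmn$n
  sorted[6] = nnmmmn$
sorted[5] = nmmmn$n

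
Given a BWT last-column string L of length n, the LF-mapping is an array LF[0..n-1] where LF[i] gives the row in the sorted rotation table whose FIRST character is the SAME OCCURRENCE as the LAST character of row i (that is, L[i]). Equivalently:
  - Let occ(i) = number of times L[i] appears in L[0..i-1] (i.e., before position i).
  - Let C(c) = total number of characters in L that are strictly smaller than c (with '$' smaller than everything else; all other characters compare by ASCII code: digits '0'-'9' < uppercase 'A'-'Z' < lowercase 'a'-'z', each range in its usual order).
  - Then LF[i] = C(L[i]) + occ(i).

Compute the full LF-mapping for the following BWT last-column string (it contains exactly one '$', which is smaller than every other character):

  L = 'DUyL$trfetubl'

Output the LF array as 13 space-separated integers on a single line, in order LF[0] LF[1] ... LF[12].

Answer: 1 3 12 2 0 9 8 6 5 10 11 4 7

Derivation:
Char counts: '$':1, 'D':1, 'L':1, 'U':1, 'b':1, 'e':1, 'f':1, 'l':1, 'r':1, 't':2, 'u':1, 'y':1
C (first-col start): C('$')=0, C('D')=1, C('L')=2, C('U')=3, C('b')=4, C('e')=5, C('f')=6, C('l')=7, C('r')=8, C('t')=9, C('u')=11, C('y')=12
L[0]='D': occ=0, LF[0]=C('D')+0=1+0=1
L[1]='U': occ=0, LF[1]=C('U')+0=3+0=3
L[2]='y': occ=0, LF[2]=C('y')+0=12+0=12
L[3]='L': occ=0, LF[3]=C('L')+0=2+0=2
L[4]='$': occ=0, LF[4]=C('$')+0=0+0=0
L[5]='t': occ=0, LF[5]=C('t')+0=9+0=9
L[6]='r': occ=0, LF[6]=C('r')+0=8+0=8
L[7]='f': occ=0, LF[7]=C('f')+0=6+0=6
L[8]='e': occ=0, LF[8]=C('e')+0=5+0=5
L[9]='t': occ=1, LF[9]=C('t')+1=9+1=10
L[10]='u': occ=0, LF[10]=C('u')+0=11+0=11
L[11]='b': occ=0, LF[11]=C('b')+0=4+0=4
L[12]='l': occ=0, LF[12]=C('l')+0=7+0=7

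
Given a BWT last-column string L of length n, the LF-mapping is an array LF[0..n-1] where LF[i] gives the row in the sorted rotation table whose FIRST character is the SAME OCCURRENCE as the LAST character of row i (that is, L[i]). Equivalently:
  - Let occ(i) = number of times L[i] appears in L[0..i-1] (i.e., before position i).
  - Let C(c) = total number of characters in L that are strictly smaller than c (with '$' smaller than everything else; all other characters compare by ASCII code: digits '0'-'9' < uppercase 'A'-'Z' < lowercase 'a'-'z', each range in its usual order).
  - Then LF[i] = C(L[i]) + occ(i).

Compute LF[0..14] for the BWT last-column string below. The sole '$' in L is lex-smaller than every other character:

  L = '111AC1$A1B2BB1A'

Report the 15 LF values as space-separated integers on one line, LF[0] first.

Char counts: '$':1, '1':6, '2':1, 'A':3, 'B':3, 'C':1
C (first-col start): C('$')=0, C('1')=1, C('2')=7, C('A')=8, C('B')=11, C('C')=14
L[0]='1': occ=0, LF[0]=C('1')+0=1+0=1
L[1]='1': occ=1, LF[1]=C('1')+1=1+1=2
L[2]='1': occ=2, LF[2]=C('1')+2=1+2=3
L[3]='A': occ=0, LF[3]=C('A')+0=8+0=8
L[4]='C': occ=0, LF[4]=C('C')+0=14+0=14
L[5]='1': occ=3, LF[5]=C('1')+3=1+3=4
L[6]='$': occ=0, LF[6]=C('$')+0=0+0=0
L[7]='A': occ=1, LF[7]=C('A')+1=8+1=9
L[8]='1': occ=4, LF[8]=C('1')+4=1+4=5
L[9]='B': occ=0, LF[9]=C('B')+0=11+0=11
L[10]='2': occ=0, LF[10]=C('2')+0=7+0=7
L[11]='B': occ=1, LF[11]=C('B')+1=11+1=12
L[12]='B': occ=2, LF[12]=C('B')+2=11+2=13
L[13]='1': occ=5, LF[13]=C('1')+5=1+5=6
L[14]='A': occ=2, LF[14]=C('A')+2=8+2=10

Answer: 1 2 3 8 14 4 0 9 5 11 7 12 13 6 10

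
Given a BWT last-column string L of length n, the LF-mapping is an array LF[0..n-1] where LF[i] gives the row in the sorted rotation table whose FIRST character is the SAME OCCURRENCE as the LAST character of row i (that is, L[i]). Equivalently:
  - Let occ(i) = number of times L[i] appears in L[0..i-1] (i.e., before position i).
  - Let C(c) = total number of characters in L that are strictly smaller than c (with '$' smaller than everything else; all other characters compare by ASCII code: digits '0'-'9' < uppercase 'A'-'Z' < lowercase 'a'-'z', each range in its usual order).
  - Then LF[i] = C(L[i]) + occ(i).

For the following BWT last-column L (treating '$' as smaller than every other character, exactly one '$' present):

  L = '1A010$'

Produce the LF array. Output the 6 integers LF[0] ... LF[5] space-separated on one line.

Char counts: '$':1, '0':2, '1':2, 'A':1
C (first-col start): C('$')=0, C('0')=1, C('1')=3, C('A')=5
L[0]='1': occ=0, LF[0]=C('1')+0=3+0=3
L[1]='A': occ=0, LF[1]=C('A')+0=5+0=5
L[2]='0': occ=0, LF[2]=C('0')+0=1+0=1
L[3]='1': occ=1, LF[3]=C('1')+1=3+1=4
L[4]='0': occ=1, LF[4]=C('0')+1=1+1=2
L[5]='$': occ=0, LF[5]=C('$')+0=0+0=0

Answer: 3 5 1 4 2 0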